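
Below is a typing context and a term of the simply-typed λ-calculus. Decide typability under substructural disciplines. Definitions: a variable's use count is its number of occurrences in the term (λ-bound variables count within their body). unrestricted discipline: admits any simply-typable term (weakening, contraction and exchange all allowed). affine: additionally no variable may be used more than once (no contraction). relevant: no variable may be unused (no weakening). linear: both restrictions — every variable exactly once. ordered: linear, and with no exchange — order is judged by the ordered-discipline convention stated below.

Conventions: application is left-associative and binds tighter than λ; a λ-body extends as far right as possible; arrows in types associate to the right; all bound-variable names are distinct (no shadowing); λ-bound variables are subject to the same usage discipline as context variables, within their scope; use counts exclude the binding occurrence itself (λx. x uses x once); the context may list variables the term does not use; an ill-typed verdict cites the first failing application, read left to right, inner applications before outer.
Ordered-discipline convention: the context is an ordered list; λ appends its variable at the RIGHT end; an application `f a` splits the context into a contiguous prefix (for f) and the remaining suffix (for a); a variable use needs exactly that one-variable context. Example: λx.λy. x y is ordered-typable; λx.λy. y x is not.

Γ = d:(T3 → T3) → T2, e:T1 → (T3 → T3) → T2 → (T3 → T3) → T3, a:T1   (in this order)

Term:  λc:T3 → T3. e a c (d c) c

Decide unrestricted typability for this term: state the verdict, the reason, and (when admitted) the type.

yes — typability at (T3 → T3) → T3 is all that's needed; term : (T3 → T3) → T3
counts: d: 1×; e: 1×; a: 1×; c [bound]: 3×
order of uses: e, a, c, d, c, c
typing: well-typed — term : (T3 → T3) → T3
all disciplines: ordered ✗, linear ✗, affine ✗, relevant ✓, unrestricted ✓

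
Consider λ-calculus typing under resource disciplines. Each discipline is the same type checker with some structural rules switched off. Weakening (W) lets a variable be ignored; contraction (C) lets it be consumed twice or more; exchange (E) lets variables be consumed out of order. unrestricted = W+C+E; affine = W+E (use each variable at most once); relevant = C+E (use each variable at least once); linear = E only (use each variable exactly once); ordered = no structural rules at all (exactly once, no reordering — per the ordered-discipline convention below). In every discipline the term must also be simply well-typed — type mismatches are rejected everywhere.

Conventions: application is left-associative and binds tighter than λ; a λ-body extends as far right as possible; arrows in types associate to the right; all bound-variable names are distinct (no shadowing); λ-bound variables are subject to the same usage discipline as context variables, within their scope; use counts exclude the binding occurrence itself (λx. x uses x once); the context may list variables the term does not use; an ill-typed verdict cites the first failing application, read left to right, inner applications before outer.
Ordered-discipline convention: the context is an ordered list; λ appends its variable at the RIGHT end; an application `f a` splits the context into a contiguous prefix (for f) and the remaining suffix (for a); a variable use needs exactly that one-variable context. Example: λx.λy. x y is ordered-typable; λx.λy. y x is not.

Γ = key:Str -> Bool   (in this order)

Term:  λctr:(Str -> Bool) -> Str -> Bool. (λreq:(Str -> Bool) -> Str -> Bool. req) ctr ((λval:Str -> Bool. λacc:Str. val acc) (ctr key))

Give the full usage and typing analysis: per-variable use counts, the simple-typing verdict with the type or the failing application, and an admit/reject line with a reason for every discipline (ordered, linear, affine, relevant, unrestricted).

variable uses: key: 1×; ctr (bound): 2×; req (bound): 1×; val (bound): 1×; acc (bound): 1×
left-to-right use order: req, ctr, val, acc, ctr, key
typing: ✓ — ((Str -> Bool) -> Str -> Bool) -> Str -> Bool
ordered ✗ (needs contraction — ctr ×2)
linear ✗ (needs contraction — ctr ×2)
affine ✗ (needs contraction — ctr ×2)
relevant ✓ (key, ctr, req, val, acc: all used, weakening unneeded)
unrestricted ✓ (typability at ((Str -> Bool) -> Str -> Bool) -> Str -> Bool is all that's needed)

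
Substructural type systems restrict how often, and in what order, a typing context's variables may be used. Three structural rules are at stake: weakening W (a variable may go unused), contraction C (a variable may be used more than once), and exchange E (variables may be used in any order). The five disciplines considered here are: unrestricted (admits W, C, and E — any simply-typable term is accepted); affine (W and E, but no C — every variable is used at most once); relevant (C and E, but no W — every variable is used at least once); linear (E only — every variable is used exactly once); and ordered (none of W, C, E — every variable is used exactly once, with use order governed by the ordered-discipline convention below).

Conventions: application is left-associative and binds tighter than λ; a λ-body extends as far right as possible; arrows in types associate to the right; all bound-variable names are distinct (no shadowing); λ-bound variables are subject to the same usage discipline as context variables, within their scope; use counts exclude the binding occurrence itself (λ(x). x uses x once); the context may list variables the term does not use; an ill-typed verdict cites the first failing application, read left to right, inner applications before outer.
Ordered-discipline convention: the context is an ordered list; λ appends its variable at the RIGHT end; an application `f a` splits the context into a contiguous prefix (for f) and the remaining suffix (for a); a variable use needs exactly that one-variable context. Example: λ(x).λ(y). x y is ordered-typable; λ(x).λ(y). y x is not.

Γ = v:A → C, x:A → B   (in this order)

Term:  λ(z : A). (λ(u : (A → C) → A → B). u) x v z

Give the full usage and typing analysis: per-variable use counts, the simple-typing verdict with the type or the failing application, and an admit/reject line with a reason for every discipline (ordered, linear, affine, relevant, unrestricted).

counts: v=1, x=1, z (λ-bound)=1, u (λ-bound)=1
left-to-right use order: u, x, v, z
typing: ill-typed: an argument A → B mismatches the expected (A → C) → A → B
ordered: ✗ — fails simple typing
linear: ✗ — a type mismatch blocks all five
affine: ✗ — the type mismatch rejects it
relevant: ✗ — not simply typable
unrestricted: ✗ — fails simple typing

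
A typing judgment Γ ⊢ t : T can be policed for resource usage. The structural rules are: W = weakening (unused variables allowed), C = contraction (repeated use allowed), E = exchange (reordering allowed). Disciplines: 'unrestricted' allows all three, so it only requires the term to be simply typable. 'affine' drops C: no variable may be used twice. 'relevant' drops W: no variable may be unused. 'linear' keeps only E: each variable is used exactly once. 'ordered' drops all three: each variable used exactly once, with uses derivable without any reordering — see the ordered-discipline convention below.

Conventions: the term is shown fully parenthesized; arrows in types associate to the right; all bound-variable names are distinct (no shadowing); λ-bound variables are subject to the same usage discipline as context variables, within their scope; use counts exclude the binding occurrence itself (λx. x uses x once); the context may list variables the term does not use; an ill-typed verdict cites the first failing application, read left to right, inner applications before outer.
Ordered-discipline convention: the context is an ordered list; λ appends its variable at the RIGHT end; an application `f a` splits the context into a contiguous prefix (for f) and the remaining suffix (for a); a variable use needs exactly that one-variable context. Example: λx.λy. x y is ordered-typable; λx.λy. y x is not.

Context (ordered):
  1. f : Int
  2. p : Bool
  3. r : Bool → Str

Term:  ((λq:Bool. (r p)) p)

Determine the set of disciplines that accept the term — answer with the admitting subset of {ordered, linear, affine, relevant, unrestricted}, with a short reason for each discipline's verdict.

admitting disciplines: unrestricted
counts: f: 0×; p: 2×; r: 1×; q [bound]: 0×
use order (left to right): r, p, p
typing: the term checks, with type Str
ordered: ✗ — uses contraction: p ×2; f, q never used (weakening)
linear: ✗ — uses contraction: p ×2; f, q never used (weakening)
affine: ✗ — uses contraction: p ×2
relevant: ✗ — f, q never used (weakening)
unrestricted: ✓ — typability at Str is all that's needed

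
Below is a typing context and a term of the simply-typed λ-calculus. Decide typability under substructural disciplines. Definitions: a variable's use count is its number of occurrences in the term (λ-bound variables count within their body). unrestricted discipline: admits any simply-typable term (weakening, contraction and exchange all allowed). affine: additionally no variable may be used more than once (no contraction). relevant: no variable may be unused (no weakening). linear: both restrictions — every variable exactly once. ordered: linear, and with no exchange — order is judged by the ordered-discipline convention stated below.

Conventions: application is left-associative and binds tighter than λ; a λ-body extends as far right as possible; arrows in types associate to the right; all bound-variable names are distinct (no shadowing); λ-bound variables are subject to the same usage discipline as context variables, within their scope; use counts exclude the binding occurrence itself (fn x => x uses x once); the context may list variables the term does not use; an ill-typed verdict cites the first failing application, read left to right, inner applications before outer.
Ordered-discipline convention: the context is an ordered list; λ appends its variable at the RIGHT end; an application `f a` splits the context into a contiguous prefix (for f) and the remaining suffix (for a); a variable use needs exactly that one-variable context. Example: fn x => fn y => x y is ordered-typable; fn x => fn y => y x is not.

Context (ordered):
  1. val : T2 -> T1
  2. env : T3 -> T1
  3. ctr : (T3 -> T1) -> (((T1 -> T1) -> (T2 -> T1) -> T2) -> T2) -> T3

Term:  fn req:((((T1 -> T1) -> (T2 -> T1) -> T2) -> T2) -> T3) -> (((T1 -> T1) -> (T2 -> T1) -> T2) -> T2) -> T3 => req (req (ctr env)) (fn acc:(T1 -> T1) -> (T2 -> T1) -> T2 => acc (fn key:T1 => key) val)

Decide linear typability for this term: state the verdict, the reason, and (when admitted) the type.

no — repeated use of req ×2
variable uses: val=1; env=1; ctr=1; req (bound)=2; acc (bound)=1; key (bound)=1
uses in reading order: req, req, ctr, env, acc, key, val
typing: the term checks, with type (((((T1 -> T1) -> (T2 -> T1) -> T2) -> T2) -> T3) -> (((T1 -> T1) -> (T2 -> T1) -> T2) -> T2) -> T3) -> T3
across the five disciplines: ordered ✗ · linear ✗ · affine ✗ · relevant ✓ · unrestricted ✓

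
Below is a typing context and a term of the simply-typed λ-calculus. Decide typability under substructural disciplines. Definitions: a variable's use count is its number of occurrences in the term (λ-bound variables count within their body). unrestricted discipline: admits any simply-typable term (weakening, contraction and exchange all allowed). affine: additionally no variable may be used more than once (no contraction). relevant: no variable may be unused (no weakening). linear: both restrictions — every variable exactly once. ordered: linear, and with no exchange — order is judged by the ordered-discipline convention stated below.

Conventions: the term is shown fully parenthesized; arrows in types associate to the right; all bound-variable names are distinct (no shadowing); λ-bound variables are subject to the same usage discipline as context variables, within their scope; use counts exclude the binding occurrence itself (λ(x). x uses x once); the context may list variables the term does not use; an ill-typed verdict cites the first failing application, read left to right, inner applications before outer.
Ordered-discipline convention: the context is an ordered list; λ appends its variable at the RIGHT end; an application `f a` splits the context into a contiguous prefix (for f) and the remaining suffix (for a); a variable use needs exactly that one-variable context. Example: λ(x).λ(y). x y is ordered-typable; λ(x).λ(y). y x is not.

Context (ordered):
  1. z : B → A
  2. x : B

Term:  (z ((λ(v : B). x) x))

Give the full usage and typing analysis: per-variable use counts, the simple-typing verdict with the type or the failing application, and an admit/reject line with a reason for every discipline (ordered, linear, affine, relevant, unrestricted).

usage: z=1, x=2, v (λ-bound)=0
uses in reading order: z, x, x
typing: well-typed at A
ordered: ✗ — uses contraction: x ×2; unused: v — weakening required
linear: ✗ — uses contraction: x ×2; unused: v — weakening required
affine: ✗ — uses contraction: x ×2
relevant: ✗ — unused: v — weakening required
unrestricted: ✓ — well-typed at A; no restrictions here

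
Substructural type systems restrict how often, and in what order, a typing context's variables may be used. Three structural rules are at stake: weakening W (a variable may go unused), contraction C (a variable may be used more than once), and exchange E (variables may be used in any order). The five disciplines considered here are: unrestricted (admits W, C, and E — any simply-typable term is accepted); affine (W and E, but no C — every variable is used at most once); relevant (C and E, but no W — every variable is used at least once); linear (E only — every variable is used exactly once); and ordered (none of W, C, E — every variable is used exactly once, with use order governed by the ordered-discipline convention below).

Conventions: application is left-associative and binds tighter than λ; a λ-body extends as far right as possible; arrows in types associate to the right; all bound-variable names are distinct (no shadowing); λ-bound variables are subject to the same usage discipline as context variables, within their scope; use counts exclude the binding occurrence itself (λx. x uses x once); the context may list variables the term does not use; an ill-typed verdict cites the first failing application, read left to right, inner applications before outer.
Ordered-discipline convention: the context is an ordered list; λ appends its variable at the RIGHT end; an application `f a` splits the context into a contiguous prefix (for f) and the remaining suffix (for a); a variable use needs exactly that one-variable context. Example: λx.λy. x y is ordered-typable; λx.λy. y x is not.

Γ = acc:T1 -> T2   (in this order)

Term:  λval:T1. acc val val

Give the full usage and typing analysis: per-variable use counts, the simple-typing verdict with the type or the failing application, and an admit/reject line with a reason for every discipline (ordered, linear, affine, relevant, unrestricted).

usage: acc ×1, val (bound) ×2
use order (left to right): acc, val, val
typing: ill-typed: can't apply a value of type T2
ordered: ✗, a type mismatch blocks all five
linear: ✗, the type mismatch rejects it
affine: ✗, not simply typable
relevant: ✗, fails simple typing
unrestricted: ✗, a type mismatch blocks all five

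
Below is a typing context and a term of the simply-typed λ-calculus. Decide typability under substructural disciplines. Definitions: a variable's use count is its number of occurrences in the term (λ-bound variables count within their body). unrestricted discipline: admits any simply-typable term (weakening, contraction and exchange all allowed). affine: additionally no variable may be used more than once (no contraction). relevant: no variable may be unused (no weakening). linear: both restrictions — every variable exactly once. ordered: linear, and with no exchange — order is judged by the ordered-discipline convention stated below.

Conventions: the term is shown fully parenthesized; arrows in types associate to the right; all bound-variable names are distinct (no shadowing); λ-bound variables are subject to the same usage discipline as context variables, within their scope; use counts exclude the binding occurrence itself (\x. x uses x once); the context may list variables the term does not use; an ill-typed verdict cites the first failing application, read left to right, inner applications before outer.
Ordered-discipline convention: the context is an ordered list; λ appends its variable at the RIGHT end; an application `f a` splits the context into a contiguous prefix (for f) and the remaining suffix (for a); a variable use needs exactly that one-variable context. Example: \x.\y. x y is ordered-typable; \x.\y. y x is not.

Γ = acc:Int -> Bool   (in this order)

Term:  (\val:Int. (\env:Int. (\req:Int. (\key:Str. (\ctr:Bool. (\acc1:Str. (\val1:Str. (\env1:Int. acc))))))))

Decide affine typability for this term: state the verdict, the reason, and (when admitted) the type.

yes — no duplicate uses among acc, val, env, req, key, ctr, acc1, val1, env1; term : Int -> Int -> Int -> Str -> Bool -> Str -> Str -> Int -> Int -> Bool
variable uses: acc: 1, val (bound): 0, env (bound): 0, req (bound): 0, key (bound): 0, ctr (bound): 0, acc1 (bound): 0, val1 (bound): 0, env1 (bound): 0
left-to-right use order: acc
typing: the term checks, with type Int -> Int -> Int -> Str -> Bool -> Str -> Str -> Int -> Int -> Bool
across the five disciplines: ordered ✗, linear ✗, affine ✓, relevant ✗, unrestricted ✓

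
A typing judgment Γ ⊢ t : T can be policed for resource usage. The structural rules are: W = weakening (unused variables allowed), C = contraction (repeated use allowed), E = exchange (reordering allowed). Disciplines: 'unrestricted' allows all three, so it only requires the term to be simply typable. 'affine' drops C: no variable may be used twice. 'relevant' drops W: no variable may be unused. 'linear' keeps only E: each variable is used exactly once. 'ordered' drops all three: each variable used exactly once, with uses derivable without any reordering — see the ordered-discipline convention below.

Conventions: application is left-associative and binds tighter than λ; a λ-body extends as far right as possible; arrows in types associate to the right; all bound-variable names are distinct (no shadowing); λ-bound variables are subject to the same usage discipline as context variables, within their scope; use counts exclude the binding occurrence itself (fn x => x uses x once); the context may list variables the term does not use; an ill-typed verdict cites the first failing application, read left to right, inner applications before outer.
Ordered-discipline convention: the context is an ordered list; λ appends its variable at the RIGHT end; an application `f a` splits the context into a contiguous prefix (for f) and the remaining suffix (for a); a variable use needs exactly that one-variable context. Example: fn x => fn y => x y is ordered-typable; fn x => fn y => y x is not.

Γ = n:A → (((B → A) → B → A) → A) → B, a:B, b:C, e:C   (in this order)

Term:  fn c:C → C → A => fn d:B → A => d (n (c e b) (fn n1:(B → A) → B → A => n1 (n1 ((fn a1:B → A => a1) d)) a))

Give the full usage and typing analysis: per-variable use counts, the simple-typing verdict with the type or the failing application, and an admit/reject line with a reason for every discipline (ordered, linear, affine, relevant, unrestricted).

counts: n=1; a=1; b=1; e=1; c (λ-bound)=1; d (λ-bound)=2; n1 (λ-bound)=2; a1 (λ-bound)=1
use order (left to right): d, n, c, e, b, n1, n1, a1, d, a
typing: the term checks, with type (C → C → A) → (B → A) → A
ordered ✗ (uses contraction: d ×2, n1 ×2)
linear ✗ (uses contraction: d ×2, n1 ×2)
affine ✗ (uses contraction: d ×2, n1 ×2)
relevant ✓ (none of n, a, b, e, c, d, n1, a1 goes unused)
unrestricted ✓ (type-checks ((C → C → A) → (B → A) → A) and nothing is barred)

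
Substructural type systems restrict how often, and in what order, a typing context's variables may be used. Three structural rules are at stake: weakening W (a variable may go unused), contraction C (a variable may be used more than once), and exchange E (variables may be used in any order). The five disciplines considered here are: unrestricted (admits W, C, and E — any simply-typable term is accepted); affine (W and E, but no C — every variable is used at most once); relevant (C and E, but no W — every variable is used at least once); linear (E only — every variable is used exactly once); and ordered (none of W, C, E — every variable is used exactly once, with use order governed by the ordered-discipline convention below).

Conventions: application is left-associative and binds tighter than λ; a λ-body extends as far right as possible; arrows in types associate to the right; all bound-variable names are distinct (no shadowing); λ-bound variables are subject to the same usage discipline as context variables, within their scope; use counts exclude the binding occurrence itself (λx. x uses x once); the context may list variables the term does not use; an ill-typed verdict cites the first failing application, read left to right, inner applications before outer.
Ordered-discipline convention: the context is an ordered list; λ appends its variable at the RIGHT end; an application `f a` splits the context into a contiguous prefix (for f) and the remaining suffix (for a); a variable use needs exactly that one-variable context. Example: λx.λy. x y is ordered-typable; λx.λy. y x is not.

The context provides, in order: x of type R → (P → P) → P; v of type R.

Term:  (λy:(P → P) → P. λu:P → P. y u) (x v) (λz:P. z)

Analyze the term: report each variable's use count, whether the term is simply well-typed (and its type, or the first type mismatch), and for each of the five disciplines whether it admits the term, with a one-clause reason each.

use counts: x: 1×, v: 1×, y [bound]: 1×, u [bound]: 1×, z [bound]: 1×
use order (left to right): y, u, x, v, z
typing: well-typed at P
ordered: ✓ — one use each (x, v, y, u, z); ordered split holds
linear: ✓ — each of x, v, y, u, z used exactly once
affine: ✓ — at most one use each (x, v, y, u, z)
relevant: ✓ — x, v, y, u, z: all used, weakening unneeded
unrestricted: ✓ — simply typable at P; W, C, E all held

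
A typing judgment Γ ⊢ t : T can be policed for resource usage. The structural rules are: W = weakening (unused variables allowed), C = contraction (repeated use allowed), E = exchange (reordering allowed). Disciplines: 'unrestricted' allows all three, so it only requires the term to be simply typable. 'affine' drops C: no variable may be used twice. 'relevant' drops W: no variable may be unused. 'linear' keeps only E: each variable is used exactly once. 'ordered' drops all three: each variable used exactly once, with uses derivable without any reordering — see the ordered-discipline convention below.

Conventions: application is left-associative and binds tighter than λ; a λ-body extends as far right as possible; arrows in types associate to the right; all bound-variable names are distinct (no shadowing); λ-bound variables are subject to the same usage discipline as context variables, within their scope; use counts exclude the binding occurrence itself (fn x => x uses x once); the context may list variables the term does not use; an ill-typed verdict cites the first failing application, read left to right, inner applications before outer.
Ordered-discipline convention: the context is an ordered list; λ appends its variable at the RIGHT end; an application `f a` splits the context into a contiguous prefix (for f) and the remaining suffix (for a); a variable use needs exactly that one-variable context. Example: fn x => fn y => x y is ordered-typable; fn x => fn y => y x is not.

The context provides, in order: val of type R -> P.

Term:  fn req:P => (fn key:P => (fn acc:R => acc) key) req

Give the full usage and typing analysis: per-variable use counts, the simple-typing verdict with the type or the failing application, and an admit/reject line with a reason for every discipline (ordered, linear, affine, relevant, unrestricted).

variable uses: val: 0; req [bound]: 1; key [bound]: 1; acc [bound]: 1
uses in reading order: acc, key, req
typing: ill-typed: argument of type P where R is required
ordered: ✗ — fails simple typing
linear: ✗ — a type mismatch blocks all five
affine: ✗ — the type mismatch rejects it
relevant: ✗ — not simply typable
unrestricted: ✗ — fails simple typing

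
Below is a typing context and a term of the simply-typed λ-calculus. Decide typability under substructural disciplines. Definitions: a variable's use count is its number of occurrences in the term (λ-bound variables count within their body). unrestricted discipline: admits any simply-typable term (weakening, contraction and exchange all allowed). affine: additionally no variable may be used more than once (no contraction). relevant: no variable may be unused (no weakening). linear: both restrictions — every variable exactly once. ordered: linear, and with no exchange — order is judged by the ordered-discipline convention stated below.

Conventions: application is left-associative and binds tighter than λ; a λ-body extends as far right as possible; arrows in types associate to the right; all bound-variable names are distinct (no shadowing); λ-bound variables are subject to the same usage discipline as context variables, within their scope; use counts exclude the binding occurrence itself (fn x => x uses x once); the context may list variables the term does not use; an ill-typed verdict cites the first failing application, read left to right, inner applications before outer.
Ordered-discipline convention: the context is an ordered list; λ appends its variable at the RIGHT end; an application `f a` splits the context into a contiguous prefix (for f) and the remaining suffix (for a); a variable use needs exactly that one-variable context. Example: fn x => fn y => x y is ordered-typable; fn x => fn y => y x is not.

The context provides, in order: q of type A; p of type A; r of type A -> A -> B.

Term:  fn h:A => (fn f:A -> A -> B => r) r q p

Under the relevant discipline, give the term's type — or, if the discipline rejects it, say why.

not well-typed under relevant — unused: h, f — weakening required
variable uses: q: 1×; p: 1×; r: 2×; h (λ-bound): 0×; f (λ-bound): 0×
order of uses: r, r, q, p
typing: well-typed — term : A -> B
all disciplines: ordered ✗, linear ✗, affine ✗, relevant ✗, unrestricted ✓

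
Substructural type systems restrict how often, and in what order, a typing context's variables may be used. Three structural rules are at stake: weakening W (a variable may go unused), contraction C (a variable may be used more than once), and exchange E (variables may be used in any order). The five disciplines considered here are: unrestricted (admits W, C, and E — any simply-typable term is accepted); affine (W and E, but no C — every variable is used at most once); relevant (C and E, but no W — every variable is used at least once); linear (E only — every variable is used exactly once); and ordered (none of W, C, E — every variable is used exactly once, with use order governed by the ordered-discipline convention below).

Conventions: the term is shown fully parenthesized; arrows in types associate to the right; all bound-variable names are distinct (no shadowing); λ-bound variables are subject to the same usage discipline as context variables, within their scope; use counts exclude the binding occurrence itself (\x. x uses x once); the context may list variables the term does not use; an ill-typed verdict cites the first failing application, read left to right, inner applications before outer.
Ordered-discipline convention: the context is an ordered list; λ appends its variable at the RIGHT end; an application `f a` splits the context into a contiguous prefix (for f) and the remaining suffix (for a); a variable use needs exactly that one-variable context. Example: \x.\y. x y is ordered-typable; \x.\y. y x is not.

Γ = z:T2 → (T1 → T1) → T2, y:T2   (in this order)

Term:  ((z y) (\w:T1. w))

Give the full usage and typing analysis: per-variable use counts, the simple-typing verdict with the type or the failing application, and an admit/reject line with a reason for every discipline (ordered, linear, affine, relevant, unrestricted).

variable uses: z: 1×; y: 1×; w (bound): 1×
use order (left to right): z, y, w
typing: well-typed — term : T2
ordered ✓ (z, y, w: once each, no exchange needed)
linear ✓ (exactly-once usage across z, y, w)
affine ✓ (z, y, w: no repeats, contraction unneeded)
relevant ✓ (at least one use each (z, y, w))
unrestricted ✓ (type-checks (T2) and nothing is barred)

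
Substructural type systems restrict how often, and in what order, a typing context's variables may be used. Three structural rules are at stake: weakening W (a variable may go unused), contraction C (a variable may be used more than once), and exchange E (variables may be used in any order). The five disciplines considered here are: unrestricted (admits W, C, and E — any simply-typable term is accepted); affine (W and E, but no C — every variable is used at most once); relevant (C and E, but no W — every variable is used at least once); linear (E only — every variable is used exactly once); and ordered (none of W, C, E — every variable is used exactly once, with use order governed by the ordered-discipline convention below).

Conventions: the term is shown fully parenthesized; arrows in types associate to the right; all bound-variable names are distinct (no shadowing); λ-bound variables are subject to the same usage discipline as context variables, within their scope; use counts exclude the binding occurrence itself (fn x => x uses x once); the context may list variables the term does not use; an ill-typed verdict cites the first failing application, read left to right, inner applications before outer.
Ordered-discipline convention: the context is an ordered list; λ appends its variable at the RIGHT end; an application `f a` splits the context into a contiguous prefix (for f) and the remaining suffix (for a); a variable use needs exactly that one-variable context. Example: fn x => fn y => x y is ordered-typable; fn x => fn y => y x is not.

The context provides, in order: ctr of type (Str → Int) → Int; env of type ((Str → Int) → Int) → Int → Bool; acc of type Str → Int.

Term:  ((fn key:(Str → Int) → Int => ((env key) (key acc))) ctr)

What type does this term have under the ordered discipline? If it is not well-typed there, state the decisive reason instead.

not well-typed under ordered — uses contraction: key ×2
variable uses: ctr=1, env=1, acc=1, key (bound)=2
left-to-right use order: env, key, key, acc, ctr
typing: ✓ — Bool
per-discipline verdicts: ordered ✗ · linear ✗ · affine ✗ · relevant ✓ · unrestricted ✓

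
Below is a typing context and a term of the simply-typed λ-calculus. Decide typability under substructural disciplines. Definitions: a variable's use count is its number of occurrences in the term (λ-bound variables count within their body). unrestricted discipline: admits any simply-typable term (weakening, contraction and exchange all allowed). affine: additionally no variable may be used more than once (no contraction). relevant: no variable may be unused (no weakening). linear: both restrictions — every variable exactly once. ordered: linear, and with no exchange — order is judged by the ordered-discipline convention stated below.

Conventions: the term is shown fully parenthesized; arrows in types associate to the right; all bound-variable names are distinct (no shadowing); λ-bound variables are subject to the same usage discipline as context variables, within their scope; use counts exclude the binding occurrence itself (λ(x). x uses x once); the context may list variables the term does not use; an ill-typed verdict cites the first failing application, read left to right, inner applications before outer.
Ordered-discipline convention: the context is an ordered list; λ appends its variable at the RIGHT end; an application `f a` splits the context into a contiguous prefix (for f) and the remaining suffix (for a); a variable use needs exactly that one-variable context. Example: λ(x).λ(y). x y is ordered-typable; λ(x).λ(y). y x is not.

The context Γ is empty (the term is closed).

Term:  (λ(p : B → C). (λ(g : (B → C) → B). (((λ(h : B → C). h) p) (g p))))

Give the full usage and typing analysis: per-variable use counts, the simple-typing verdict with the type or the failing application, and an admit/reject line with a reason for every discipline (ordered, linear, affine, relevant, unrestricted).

variable uses: p [bound] ×2, g [bound] ×1, h [bound] ×1
left-to-right use order: h, p, g, p
typing: ✓ — (B → C) → ((B → C) → B) → C
ordered ✗ (repeated use of p ×2)
linear ✗ (repeated use of p ×2)
affine ✗ (repeated use of p ×2)
relevant ✓ (every one of p, g, h appears)
unrestricted ✓ (well-typed at (B → C) → ((B → C) → B) → C; no restrictions here)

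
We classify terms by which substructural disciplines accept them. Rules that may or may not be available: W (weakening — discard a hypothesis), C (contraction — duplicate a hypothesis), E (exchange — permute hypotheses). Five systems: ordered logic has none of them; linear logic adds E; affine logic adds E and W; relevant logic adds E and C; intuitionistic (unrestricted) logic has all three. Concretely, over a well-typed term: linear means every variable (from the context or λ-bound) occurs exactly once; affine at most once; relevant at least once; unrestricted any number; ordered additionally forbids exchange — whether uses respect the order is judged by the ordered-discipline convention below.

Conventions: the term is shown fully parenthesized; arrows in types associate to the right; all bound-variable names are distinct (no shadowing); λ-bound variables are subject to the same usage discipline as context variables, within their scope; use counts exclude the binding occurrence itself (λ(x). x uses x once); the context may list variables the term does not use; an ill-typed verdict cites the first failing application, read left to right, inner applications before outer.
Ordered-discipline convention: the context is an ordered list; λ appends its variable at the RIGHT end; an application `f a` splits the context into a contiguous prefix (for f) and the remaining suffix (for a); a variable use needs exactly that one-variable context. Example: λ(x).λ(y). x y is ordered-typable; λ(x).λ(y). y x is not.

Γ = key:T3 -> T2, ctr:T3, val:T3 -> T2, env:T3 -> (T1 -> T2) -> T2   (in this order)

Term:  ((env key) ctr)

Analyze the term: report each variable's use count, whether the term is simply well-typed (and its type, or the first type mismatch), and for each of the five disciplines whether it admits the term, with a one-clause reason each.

variable uses: key=1; ctr=1; val=0; env=1
left-to-right use order: env, key, ctr
typing: ill-typed: argument of type T3 -> T2 where T3 is required
ordered ✗ (the type mismatch rejects it)
linear ✗ (not simply typable)
affine ✗ (fails simple typing)
relevant ✗ (a type mismatch blocks all five)
unrestricted ✗ (the type mismatch rejects it)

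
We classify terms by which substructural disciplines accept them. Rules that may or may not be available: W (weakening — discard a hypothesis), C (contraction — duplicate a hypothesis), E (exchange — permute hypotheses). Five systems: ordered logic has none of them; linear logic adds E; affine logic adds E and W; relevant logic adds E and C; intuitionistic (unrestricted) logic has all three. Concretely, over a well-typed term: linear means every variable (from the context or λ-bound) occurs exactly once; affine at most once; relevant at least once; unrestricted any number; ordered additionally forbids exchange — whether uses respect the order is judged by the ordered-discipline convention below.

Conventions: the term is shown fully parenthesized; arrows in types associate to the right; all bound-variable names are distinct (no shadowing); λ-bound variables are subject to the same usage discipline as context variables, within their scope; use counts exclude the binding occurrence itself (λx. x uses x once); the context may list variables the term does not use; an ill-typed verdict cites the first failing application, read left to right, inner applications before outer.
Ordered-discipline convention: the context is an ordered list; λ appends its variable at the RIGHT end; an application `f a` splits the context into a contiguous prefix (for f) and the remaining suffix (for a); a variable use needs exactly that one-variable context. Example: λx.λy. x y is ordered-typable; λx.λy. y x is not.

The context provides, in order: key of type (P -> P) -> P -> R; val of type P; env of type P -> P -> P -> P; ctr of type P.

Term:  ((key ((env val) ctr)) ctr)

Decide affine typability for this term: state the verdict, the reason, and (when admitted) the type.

no — needs contraction — ctr ×2
use counts: key: 1, val: 1, env: 1, ctr: 2
left-to-right use order: key, env, val, ctr, ctr
typing: well-typed — term : R
across the five disciplines: ordered ✗, linear ✗, affine ✗, relevant ✓, unrestricted ✓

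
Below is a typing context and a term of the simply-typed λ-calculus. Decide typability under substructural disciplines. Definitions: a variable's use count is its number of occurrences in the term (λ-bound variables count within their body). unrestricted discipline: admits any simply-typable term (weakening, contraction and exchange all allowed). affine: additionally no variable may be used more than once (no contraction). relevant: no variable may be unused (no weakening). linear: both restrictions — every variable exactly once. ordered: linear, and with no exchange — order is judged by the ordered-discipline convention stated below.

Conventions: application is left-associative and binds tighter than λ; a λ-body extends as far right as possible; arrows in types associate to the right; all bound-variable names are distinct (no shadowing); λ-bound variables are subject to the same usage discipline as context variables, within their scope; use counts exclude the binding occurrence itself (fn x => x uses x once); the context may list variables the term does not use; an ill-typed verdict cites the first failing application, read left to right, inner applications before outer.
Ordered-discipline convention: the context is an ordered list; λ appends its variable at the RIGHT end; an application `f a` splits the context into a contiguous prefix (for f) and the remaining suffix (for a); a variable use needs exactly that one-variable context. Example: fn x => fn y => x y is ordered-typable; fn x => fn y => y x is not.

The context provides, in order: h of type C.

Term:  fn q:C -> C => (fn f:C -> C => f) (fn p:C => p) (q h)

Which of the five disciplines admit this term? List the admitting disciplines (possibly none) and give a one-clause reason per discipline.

admitting disciplines: linear, affine, relevant, unrestricted
counts: h ×1, q [bound] ×1, f [bound] ×1, p [bound] ×1
uses in reading order: f, p, q, h
typing: well-typed at (C -> C) -> C
ordered: ✗ — no ordered split (uses run f, p, q, h)
linear: ✓ — each of h, q, f, p used exactly once
affine: ✓ — none of h, q, f, p used more than once
relevant: ✓ — at least one use each (h, q, f, p)
unrestricted: ✓ — well-typed at (C -> C) -> C; no restrictions here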